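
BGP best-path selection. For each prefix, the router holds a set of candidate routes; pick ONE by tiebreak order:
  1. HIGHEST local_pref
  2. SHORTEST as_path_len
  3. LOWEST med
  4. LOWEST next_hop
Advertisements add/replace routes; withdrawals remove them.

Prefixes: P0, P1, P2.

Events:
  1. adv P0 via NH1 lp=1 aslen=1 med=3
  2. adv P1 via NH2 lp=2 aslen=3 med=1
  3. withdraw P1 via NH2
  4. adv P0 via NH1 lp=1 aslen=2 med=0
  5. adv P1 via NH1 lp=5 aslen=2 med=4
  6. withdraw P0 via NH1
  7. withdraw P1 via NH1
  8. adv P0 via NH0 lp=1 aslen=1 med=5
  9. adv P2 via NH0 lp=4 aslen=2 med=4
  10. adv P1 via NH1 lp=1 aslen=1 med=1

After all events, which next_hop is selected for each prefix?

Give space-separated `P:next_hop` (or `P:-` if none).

Answer: P0:NH0 P1:NH1 P2:NH0

Derivation:
Op 1: best P0=NH1 P1=- P2=-
Op 2: best P0=NH1 P1=NH2 P2=-
Op 3: best P0=NH1 P1=- P2=-
Op 4: best P0=NH1 P1=- P2=-
Op 5: best P0=NH1 P1=NH1 P2=-
Op 6: best P0=- P1=NH1 P2=-
Op 7: best P0=- P1=- P2=-
Op 8: best P0=NH0 P1=- P2=-
Op 9: best P0=NH0 P1=- P2=NH0
Op 10: best P0=NH0 P1=NH1 P2=NH0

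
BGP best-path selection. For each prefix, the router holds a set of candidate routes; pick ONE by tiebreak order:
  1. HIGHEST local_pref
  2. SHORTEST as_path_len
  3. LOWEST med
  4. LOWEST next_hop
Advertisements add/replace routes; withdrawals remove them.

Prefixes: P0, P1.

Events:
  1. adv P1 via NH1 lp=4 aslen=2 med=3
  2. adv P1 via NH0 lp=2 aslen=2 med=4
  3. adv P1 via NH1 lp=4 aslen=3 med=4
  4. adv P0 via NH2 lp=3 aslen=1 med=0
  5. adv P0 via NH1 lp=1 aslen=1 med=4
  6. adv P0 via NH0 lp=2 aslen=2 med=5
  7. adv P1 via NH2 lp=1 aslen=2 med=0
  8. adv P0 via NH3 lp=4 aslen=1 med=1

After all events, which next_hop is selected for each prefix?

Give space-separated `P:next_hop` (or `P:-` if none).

Answer: P0:NH3 P1:NH1

Derivation:
Op 1: best P0=- P1=NH1
Op 2: best P0=- P1=NH1
Op 3: best P0=- P1=NH1
Op 4: best P0=NH2 P1=NH1
Op 5: best P0=NH2 P1=NH1
Op 6: best P0=NH2 P1=NH1
Op 7: best P0=NH2 P1=NH1
Op 8: best P0=NH3 P1=NH1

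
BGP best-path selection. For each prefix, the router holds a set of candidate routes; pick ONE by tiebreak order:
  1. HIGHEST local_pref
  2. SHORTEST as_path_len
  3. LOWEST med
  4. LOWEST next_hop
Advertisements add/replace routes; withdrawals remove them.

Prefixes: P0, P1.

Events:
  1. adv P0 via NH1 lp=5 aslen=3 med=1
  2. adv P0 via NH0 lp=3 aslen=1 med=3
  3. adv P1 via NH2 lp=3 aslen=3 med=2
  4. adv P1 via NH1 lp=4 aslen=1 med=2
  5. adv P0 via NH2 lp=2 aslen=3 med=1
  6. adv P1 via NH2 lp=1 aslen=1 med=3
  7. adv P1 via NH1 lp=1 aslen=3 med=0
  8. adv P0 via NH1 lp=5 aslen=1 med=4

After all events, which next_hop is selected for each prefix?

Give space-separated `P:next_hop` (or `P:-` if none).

Answer: P0:NH1 P1:NH2

Derivation:
Op 1: best P0=NH1 P1=-
Op 2: best P0=NH1 P1=-
Op 3: best P0=NH1 P1=NH2
Op 4: best P0=NH1 P1=NH1
Op 5: best P0=NH1 P1=NH1
Op 6: best P0=NH1 P1=NH1
Op 7: best P0=NH1 P1=NH2
Op 8: best P0=NH1 P1=NH2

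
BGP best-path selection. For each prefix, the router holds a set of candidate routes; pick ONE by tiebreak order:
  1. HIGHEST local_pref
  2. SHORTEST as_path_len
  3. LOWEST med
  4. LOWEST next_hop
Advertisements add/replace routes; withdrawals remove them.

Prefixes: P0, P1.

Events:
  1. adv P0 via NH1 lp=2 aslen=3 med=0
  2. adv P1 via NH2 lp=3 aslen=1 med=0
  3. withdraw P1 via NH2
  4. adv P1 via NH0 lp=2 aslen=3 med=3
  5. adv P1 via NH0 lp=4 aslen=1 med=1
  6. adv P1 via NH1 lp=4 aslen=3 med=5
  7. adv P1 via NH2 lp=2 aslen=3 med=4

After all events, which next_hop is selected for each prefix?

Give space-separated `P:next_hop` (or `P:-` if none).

Answer: P0:NH1 P1:NH0

Derivation:
Op 1: best P0=NH1 P1=-
Op 2: best P0=NH1 P1=NH2
Op 3: best P0=NH1 P1=-
Op 4: best P0=NH1 P1=NH0
Op 5: best P0=NH1 P1=NH0
Op 6: best P0=NH1 P1=NH0
Op 7: best P0=NH1 P1=NH0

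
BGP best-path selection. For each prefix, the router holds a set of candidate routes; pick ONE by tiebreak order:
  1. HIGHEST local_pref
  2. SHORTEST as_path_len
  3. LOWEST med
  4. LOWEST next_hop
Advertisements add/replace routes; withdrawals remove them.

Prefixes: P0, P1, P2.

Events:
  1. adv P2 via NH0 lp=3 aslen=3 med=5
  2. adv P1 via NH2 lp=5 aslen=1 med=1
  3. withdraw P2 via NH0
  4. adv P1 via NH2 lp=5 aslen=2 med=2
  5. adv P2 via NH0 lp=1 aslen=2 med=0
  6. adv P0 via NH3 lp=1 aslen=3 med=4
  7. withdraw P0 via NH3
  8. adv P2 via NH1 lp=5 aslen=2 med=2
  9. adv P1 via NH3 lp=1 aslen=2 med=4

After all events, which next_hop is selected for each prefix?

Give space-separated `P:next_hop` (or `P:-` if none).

Answer: P0:- P1:NH2 P2:NH1

Derivation:
Op 1: best P0=- P1=- P2=NH0
Op 2: best P0=- P1=NH2 P2=NH0
Op 3: best P0=- P1=NH2 P2=-
Op 4: best P0=- P1=NH2 P2=-
Op 5: best P0=- P1=NH2 P2=NH0
Op 6: best P0=NH3 P1=NH2 P2=NH0
Op 7: best P0=- P1=NH2 P2=NH0
Op 8: best P0=- P1=NH2 P2=NH1
Op 9: best P0=- P1=NH2 P2=NH1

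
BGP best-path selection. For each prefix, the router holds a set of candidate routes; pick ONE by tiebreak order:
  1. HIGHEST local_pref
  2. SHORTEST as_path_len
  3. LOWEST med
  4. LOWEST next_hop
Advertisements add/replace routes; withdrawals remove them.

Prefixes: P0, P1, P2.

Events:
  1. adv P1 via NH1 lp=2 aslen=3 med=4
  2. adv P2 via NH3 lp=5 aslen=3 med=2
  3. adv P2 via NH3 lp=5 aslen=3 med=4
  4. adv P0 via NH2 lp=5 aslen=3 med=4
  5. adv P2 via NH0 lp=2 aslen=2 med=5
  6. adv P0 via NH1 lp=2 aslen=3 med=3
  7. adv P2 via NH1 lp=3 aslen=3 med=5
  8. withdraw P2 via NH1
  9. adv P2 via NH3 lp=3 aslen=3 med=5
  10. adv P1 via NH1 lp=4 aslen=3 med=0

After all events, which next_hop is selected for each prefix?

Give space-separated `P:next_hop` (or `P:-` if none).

Op 1: best P0=- P1=NH1 P2=-
Op 2: best P0=- P1=NH1 P2=NH3
Op 3: best P0=- P1=NH1 P2=NH3
Op 4: best P0=NH2 P1=NH1 P2=NH3
Op 5: best P0=NH2 P1=NH1 P2=NH3
Op 6: best P0=NH2 P1=NH1 P2=NH3
Op 7: best P0=NH2 P1=NH1 P2=NH3
Op 8: best P0=NH2 P1=NH1 P2=NH3
Op 9: best P0=NH2 P1=NH1 P2=NH3
Op 10: best P0=NH2 P1=NH1 P2=NH3

Answer: P0:NH2 P1:NH1 P2:NH3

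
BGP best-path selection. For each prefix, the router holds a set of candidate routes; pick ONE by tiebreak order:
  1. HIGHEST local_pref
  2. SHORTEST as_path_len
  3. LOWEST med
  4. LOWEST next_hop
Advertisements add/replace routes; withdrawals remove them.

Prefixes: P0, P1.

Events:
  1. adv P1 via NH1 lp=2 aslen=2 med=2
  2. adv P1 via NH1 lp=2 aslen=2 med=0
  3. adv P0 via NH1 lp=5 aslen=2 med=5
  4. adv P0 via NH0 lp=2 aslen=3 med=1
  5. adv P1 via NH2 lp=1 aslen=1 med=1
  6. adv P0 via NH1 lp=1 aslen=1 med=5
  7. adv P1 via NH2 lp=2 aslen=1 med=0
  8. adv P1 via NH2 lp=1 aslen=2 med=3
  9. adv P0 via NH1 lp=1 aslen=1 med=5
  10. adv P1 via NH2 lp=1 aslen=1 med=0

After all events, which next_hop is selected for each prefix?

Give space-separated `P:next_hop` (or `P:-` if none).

Answer: P0:NH0 P1:NH1

Derivation:
Op 1: best P0=- P1=NH1
Op 2: best P0=- P1=NH1
Op 3: best P0=NH1 P1=NH1
Op 4: best P0=NH1 P1=NH1
Op 5: best P0=NH1 P1=NH1
Op 6: best P0=NH0 P1=NH1
Op 7: best P0=NH0 P1=NH2
Op 8: best P0=NH0 P1=NH1
Op 9: best P0=NH0 P1=NH1
Op 10: best P0=NH0 P1=NH1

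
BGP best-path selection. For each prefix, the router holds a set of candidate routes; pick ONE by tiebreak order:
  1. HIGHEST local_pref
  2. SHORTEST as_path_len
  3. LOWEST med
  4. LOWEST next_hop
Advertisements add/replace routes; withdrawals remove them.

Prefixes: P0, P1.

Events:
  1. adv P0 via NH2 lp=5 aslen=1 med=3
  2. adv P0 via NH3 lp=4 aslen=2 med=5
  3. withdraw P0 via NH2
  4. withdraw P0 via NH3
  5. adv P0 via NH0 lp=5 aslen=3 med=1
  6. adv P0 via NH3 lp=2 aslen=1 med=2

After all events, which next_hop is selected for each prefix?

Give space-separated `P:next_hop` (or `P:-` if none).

Answer: P0:NH0 P1:-

Derivation:
Op 1: best P0=NH2 P1=-
Op 2: best P0=NH2 P1=-
Op 3: best P0=NH3 P1=-
Op 4: best P0=- P1=-
Op 5: best P0=NH0 P1=-
Op 6: best P0=NH0 P1=-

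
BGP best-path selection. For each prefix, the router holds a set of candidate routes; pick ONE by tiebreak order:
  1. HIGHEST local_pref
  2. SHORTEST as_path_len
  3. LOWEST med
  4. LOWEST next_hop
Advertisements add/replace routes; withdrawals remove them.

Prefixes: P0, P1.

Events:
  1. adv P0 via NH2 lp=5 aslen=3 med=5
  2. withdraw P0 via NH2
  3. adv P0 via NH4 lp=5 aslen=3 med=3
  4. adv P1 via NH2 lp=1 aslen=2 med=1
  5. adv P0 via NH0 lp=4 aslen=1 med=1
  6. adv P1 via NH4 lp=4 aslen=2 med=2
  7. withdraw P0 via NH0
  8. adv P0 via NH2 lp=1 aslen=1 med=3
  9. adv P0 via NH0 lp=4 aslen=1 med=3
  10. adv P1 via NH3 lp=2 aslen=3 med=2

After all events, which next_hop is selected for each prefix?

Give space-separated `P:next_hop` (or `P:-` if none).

Op 1: best P0=NH2 P1=-
Op 2: best P0=- P1=-
Op 3: best P0=NH4 P1=-
Op 4: best P0=NH4 P1=NH2
Op 5: best P0=NH4 P1=NH2
Op 6: best P0=NH4 P1=NH4
Op 7: best P0=NH4 P1=NH4
Op 8: best P0=NH4 P1=NH4
Op 9: best P0=NH4 P1=NH4
Op 10: best P0=NH4 P1=NH4

Answer: P0:NH4 P1:NH4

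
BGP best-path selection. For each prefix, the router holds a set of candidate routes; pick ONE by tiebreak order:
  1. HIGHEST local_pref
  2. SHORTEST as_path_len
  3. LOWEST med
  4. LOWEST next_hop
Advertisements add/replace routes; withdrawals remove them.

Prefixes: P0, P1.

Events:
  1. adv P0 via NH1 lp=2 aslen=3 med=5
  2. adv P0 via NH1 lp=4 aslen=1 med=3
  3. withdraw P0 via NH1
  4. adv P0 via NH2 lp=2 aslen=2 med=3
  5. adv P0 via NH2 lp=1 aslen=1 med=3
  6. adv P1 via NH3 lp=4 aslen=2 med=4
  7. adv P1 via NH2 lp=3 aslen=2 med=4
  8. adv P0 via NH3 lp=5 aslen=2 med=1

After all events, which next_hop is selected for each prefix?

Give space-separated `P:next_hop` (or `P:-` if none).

Answer: P0:NH3 P1:NH3

Derivation:
Op 1: best P0=NH1 P1=-
Op 2: best P0=NH1 P1=-
Op 3: best P0=- P1=-
Op 4: best P0=NH2 P1=-
Op 5: best P0=NH2 P1=-
Op 6: best P0=NH2 P1=NH3
Op 7: best P0=NH2 P1=NH3
Op 8: best P0=NH3 P1=NH3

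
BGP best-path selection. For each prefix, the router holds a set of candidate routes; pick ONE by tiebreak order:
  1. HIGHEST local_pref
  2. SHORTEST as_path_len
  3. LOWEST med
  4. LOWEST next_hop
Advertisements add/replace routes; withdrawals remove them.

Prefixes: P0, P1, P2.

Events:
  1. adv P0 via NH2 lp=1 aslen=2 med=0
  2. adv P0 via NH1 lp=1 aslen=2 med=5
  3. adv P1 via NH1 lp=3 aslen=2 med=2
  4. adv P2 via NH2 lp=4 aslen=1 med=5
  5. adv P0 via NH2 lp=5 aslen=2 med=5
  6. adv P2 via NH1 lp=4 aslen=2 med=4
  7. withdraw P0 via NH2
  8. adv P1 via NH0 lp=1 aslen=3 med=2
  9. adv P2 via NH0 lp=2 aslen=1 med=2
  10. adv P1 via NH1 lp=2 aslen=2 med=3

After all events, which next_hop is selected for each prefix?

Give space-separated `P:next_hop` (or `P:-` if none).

Op 1: best P0=NH2 P1=- P2=-
Op 2: best P0=NH2 P1=- P2=-
Op 3: best P0=NH2 P1=NH1 P2=-
Op 4: best P0=NH2 P1=NH1 P2=NH2
Op 5: best P0=NH2 P1=NH1 P2=NH2
Op 6: best P0=NH2 P1=NH1 P2=NH2
Op 7: best P0=NH1 P1=NH1 P2=NH2
Op 8: best P0=NH1 P1=NH1 P2=NH2
Op 9: best P0=NH1 P1=NH1 P2=NH2
Op 10: best P0=NH1 P1=NH1 P2=NH2

Answer: P0:NH1 P1:NH1 P2:NH2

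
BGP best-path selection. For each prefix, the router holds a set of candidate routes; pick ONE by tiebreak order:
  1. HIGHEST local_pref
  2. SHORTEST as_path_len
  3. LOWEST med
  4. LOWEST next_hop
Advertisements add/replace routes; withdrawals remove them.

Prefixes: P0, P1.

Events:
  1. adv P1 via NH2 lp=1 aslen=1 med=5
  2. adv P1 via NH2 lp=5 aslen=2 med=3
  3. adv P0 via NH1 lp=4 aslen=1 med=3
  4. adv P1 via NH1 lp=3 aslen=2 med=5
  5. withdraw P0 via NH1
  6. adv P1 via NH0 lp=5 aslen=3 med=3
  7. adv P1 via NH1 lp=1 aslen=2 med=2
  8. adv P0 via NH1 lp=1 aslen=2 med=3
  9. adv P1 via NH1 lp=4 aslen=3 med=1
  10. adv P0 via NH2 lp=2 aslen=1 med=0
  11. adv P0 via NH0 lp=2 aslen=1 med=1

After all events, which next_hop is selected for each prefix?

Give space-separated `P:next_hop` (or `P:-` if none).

Op 1: best P0=- P1=NH2
Op 2: best P0=- P1=NH2
Op 3: best P0=NH1 P1=NH2
Op 4: best P0=NH1 P1=NH2
Op 5: best P0=- P1=NH2
Op 6: best P0=- P1=NH2
Op 7: best P0=- P1=NH2
Op 8: best P0=NH1 P1=NH2
Op 9: best P0=NH1 P1=NH2
Op 10: best P0=NH2 P1=NH2
Op 11: best P0=NH2 P1=NH2

Answer: P0:NH2 P1:NH2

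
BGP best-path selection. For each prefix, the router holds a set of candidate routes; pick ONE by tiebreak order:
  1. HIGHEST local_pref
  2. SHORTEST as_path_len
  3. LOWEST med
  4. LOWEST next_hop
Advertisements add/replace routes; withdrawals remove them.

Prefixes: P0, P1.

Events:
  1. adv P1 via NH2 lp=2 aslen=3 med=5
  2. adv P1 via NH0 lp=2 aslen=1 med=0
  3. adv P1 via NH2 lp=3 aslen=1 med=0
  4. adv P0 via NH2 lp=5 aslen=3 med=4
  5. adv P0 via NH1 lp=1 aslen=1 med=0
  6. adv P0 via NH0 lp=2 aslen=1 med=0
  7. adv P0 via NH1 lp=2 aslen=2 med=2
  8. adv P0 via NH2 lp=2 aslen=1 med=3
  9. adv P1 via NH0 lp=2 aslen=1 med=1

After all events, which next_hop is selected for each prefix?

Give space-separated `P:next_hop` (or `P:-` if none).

Op 1: best P0=- P1=NH2
Op 2: best P0=- P1=NH0
Op 3: best P0=- P1=NH2
Op 4: best P0=NH2 P1=NH2
Op 5: best P0=NH2 P1=NH2
Op 6: best P0=NH2 P1=NH2
Op 7: best P0=NH2 P1=NH2
Op 8: best P0=NH0 P1=NH2
Op 9: best P0=NH0 P1=NH2

Answer: P0:NH0 P1:NH2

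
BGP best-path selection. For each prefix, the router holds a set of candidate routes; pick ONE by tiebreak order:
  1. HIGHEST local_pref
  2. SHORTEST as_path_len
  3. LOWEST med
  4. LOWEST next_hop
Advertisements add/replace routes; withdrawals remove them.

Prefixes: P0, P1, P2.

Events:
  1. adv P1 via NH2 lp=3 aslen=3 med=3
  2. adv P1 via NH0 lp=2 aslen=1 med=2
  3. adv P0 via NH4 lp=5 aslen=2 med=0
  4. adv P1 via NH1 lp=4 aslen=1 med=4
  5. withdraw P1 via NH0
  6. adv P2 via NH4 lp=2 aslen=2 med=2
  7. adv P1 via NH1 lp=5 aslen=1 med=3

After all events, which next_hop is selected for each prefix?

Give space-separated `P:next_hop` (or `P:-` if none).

Op 1: best P0=- P1=NH2 P2=-
Op 2: best P0=- P1=NH2 P2=-
Op 3: best P0=NH4 P1=NH2 P2=-
Op 4: best P0=NH4 P1=NH1 P2=-
Op 5: best P0=NH4 P1=NH1 P2=-
Op 6: best P0=NH4 P1=NH1 P2=NH4
Op 7: best P0=NH4 P1=NH1 P2=NH4

Answer: P0:NH4 P1:NH1 P2:NH4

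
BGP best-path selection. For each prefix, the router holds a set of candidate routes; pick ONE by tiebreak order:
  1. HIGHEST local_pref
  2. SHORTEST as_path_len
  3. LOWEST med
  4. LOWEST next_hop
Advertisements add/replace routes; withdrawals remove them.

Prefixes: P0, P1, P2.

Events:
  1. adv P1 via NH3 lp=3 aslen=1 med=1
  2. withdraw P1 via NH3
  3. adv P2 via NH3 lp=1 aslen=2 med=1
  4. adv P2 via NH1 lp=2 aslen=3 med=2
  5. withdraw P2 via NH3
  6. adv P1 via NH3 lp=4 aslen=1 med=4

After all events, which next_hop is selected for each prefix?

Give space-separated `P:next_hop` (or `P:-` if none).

Op 1: best P0=- P1=NH3 P2=-
Op 2: best P0=- P1=- P2=-
Op 3: best P0=- P1=- P2=NH3
Op 4: best P0=- P1=- P2=NH1
Op 5: best P0=- P1=- P2=NH1
Op 6: best P0=- P1=NH3 P2=NH1

Answer: P0:- P1:NH3 P2:NH1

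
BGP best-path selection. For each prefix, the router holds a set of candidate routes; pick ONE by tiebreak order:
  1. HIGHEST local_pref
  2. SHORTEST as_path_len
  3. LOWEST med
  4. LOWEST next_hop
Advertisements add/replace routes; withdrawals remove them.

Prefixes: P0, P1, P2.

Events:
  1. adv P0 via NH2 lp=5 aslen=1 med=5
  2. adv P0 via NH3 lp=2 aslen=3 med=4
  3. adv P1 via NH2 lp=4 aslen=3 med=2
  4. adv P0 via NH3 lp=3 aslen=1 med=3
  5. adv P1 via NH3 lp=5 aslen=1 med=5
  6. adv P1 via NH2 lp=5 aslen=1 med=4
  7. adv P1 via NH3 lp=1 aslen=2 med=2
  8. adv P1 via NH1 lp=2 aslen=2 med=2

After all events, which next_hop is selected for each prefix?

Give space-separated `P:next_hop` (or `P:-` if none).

Op 1: best P0=NH2 P1=- P2=-
Op 2: best P0=NH2 P1=- P2=-
Op 3: best P0=NH2 P1=NH2 P2=-
Op 4: best P0=NH2 P1=NH2 P2=-
Op 5: best P0=NH2 P1=NH3 P2=-
Op 6: best P0=NH2 P1=NH2 P2=-
Op 7: best P0=NH2 P1=NH2 P2=-
Op 8: best P0=NH2 P1=NH2 P2=-

Answer: P0:NH2 P1:NH2 P2:-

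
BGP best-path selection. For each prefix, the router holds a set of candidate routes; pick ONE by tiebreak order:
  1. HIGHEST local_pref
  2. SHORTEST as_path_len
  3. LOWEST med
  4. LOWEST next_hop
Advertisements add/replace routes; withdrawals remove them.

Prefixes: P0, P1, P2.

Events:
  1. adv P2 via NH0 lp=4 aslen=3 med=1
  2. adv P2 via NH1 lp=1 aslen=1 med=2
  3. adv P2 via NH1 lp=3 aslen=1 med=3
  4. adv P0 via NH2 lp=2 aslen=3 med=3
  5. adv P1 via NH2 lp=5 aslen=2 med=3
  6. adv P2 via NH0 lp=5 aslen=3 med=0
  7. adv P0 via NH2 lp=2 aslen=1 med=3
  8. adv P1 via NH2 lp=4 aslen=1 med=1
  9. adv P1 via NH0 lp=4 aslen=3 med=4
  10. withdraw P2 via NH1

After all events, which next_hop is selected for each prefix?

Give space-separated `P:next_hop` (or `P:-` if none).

Answer: P0:NH2 P1:NH2 P2:NH0

Derivation:
Op 1: best P0=- P1=- P2=NH0
Op 2: best P0=- P1=- P2=NH0
Op 3: best P0=- P1=- P2=NH0
Op 4: best P0=NH2 P1=- P2=NH0
Op 5: best P0=NH2 P1=NH2 P2=NH0
Op 6: best P0=NH2 P1=NH2 P2=NH0
Op 7: best P0=NH2 P1=NH2 P2=NH0
Op 8: best P0=NH2 P1=NH2 P2=NH0
Op 9: best P0=NH2 P1=NH2 P2=NH0
Op 10: best P0=NH2 P1=NH2 P2=NH0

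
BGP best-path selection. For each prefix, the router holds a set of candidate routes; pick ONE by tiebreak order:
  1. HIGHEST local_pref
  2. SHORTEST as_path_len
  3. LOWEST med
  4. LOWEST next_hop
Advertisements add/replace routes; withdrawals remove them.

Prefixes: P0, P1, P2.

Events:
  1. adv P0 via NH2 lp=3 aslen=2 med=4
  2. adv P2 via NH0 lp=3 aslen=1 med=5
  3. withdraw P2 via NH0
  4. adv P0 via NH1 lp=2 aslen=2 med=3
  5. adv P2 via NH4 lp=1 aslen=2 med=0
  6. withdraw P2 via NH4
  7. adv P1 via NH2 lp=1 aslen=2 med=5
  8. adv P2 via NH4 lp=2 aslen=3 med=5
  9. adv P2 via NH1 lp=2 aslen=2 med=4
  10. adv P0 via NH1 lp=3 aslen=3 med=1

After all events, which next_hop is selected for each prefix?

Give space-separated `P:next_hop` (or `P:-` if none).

Op 1: best P0=NH2 P1=- P2=-
Op 2: best P0=NH2 P1=- P2=NH0
Op 3: best P0=NH2 P1=- P2=-
Op 4: best P0=NH2 P1=- P2=-
Op 5: best P0=NH2 P1=- P2=NH4
Op 6: best P0=NH2 P1=- P2=-
Op 7: best P0=NH2 P1=NH2 P2=-
Op 8: best P0=NH2 P1=NH2 P2=NH4
Op 9: best P0=NH2 P1=NH2 P2=NH1
Op 10: best P0=NH2 P1=NH2 P2=NH1

Answer: P0:NH2 P1:NH2 P2:NH1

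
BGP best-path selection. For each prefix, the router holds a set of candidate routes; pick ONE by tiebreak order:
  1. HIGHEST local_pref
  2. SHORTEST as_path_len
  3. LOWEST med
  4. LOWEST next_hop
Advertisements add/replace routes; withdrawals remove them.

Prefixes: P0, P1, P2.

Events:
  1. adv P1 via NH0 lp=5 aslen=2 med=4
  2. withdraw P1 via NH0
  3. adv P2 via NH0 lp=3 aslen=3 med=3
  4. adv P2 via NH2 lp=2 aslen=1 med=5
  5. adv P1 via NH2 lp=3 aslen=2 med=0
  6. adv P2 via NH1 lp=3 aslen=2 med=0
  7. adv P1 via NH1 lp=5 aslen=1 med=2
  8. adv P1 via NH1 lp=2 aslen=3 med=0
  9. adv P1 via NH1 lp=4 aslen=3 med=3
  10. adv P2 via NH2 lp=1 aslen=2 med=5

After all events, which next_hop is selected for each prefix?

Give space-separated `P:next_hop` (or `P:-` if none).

Op 1: best P0=- P1=NH0 P2=-
Op 2: best P0=- P1=- P2=-
Op 3: best P0=- P1=- P2=NH0
Op 4: best P0=- P1=- P2=NH0
Op 5: best P0=- P1=NH2 P2=NH0
Op 6: best P0=- P1=NH2 P2=NH1
Op 7: best P0=- P1=NH1 P2=NH1
Op 8: best P0=- P1=NH2 P2=NH1
Op 9: best P0=- P1=NH1 P2=NH1
Op 10: best P0=- P1=NH1 P2=NH1

Answer: P0:- P1:NH1 P2:NH1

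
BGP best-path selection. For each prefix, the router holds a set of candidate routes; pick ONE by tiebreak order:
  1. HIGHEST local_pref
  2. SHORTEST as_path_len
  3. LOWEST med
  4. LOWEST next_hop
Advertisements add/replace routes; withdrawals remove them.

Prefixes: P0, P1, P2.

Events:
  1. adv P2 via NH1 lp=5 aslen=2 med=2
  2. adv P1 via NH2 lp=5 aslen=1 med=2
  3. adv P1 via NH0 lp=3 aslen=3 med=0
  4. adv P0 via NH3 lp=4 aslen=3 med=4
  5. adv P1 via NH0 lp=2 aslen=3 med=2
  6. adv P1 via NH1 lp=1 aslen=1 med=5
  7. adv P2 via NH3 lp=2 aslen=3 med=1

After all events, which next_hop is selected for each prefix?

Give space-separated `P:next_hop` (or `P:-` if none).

Answer: P0:NH3 P1:NH2 P2:NH1

Derivation:
Op 1: best P0=- P1=- P2=NH1
Op 2: best P0=- P1=NH2 P2=NH1
Op 3: best P0=- P1=NH2 P2=NH1
Op 4: best P0=NH3 P1=NH2 P2=NH1
Op 5: best P0=NH3 P1=NH2 P2=NH1
Op 6: best P0=NH3 P1=NH2 P2=NH1
Op 7: best P0=NH3 P1=NH2 P2=NH1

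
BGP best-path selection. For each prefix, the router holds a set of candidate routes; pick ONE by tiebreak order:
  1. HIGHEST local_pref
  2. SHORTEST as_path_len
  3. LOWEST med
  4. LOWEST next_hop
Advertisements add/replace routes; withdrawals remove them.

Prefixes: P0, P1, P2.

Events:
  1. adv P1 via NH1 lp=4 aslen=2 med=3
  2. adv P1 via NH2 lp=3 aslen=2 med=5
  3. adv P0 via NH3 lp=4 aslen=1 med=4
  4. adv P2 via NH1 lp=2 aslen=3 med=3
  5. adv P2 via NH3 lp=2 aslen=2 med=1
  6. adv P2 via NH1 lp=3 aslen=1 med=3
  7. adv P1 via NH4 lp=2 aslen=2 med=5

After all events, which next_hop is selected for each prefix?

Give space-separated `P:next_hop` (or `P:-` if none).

Op 1: best P0=- P1=NH1 P2=-
Op 2: best P0=- P1=NH1 P2=-
Op 3: best P0=NH3 P1=NH1 P2=-
Op 4: best P0=NH3 P1=NH1 P2=NH1
Op 5: best P0=NH3 P1=NH1 P2=NH3
Op 6: best P0=NH3 P1=NH1 P2=NH1
Op 7: best P0=NH3 P1=NH1 P2=NH1

Answer: P0:NH3 P1:NH1 P2:NH1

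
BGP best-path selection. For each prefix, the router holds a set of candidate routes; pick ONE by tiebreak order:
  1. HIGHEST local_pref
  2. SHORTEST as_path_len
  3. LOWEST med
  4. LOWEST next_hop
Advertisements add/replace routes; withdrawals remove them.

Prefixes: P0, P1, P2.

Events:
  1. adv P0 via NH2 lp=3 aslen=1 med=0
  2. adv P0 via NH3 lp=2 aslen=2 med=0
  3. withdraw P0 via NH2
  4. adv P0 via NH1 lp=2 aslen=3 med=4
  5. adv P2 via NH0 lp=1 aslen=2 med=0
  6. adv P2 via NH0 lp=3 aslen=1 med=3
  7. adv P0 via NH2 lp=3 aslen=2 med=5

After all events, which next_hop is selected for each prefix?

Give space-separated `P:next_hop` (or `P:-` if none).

Answer: P0:NH2 P1:- P2:NH0

Derivation:
Op 1: best P0=NH2 P1=- P2=-
Op 2: best P0=NH2 P1=- P2=-
Op 3: best P0=NH3 P1=- P2=-
Op 4: best P0=NH3 P1=- P2=-
Op 5: best P0=NH3 P1=- P2=NH0
Op 6: best P0=NH3 P1=- P2=NH0
Op 7: best P0=NH2 P1=- P2=NH0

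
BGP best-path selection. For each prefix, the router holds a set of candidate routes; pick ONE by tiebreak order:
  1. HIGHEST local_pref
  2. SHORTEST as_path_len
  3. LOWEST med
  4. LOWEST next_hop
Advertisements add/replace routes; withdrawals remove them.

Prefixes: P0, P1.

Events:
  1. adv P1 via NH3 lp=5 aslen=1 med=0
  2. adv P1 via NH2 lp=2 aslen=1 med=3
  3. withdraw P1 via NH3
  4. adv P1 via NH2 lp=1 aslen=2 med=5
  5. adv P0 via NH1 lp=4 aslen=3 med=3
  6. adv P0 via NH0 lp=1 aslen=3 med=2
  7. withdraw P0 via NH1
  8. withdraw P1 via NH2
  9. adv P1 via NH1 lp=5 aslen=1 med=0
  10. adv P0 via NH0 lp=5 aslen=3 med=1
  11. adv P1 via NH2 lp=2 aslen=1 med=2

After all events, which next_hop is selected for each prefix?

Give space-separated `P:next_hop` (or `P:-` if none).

Answer: P0:NH0 P1:NH1

Derivation:
Op 1: best P0=- P1=NH3
Op 2: best P0=- P1=NH3
Op 3: best P0=- P1=NH2
Op 4: best P0=- P1=NH2
Op 5: best P0=NH1 P1=NH2
Op 6: best P0=NH1 P1=NH2
Op 7: best P0=NH0 P1=NH2
Op 8: best P0=NH0 P1=-
Op 9: best P0=NH0 P1=NH1
Op 10: best P0=NH0 P1=NH1
Op 11: best P0=NH0 P1=NH1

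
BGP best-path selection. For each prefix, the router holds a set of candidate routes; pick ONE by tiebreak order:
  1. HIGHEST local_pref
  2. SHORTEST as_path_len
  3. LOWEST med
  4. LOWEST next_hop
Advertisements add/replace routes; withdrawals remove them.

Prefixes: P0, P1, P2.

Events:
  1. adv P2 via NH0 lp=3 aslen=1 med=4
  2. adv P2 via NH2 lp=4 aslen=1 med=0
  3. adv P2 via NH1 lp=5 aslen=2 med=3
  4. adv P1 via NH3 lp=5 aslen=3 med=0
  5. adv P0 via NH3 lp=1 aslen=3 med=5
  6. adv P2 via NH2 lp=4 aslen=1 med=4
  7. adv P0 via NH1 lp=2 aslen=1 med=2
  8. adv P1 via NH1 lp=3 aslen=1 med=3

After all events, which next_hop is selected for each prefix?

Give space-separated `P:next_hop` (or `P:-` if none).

Op 1: best P0=- P1=- P2=NH0
Op 2: best P0=- P1=- P2=NH2
Op 3: best P0=- P1=- P2=NH1
Op 4: best P0=- P1=NH3 P2=NH1
Op 5: best P0=NH3 P1=NH3 P2=NH1
Op 6: best P0=NH3 P1=NH3 P2=NH1
Op 7: best P0=NH1 P1=NH3 P2=NH1
Op 8: best P0=NH1 P1=NH3 P2=NH1

Answer: P0:NH1 P1:NH3 P2:NH1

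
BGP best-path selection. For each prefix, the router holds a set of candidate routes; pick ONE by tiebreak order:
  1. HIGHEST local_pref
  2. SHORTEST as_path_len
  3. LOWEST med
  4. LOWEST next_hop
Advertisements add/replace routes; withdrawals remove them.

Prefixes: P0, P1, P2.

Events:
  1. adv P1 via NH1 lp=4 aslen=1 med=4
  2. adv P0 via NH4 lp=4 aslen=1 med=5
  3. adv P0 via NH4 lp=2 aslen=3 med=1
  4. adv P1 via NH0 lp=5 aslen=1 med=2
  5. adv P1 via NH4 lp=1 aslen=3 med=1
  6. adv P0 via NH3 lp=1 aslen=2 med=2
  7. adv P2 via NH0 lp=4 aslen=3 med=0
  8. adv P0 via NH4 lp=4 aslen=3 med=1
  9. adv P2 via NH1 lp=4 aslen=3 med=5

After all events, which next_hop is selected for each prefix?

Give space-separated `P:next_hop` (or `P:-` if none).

Answer: P0:NH4 P1:NH0 P2:NH0

Derivation:
Op 1: best P0=- P1=NH1 P2=-
Op 2: best P0=NH4 P1=NH1 P2=-
Op 3: best P0=NH4 P1=NH1 P2=-
Op 4: best P0=NH4 P1=NH0 P2=-
Op 5: best P0=NH4 P1=NH0 P2=-
Op 6: best P0=NH4 P1=NH0 P2=-
Op 7: best P0=NH4 P1=NH0 P2=NH0
Op 8: best P0=NH4 P1=NH0 P2=NH0
Op 9: best P0=NH4 P1=NH0 P2=NH0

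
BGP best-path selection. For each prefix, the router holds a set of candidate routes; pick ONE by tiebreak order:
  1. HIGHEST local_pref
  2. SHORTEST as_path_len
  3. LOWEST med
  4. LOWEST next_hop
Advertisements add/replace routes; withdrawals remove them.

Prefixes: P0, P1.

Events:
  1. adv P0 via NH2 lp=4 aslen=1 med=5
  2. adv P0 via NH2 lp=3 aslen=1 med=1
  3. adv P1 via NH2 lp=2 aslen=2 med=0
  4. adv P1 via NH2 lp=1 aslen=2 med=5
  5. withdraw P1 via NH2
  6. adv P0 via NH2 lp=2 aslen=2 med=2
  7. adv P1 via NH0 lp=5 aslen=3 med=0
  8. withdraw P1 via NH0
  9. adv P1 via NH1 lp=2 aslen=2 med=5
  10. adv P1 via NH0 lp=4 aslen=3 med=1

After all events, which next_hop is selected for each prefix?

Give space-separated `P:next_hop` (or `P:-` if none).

Answer: P0:NH2 P1:NH0

Derivation:
Op 1: best P0=NH2 P1=-
Op 2: best P0=NH2 P1=-
Op 3: best P0=NH2 P1=NH2
Op 4: best P0=NH2 P1=NH2
Op 5: best P0=NH2 P1=-
Op 6: best P0=NH2 P1=-
Op 7: best P0=NH2 P1=NH0
Op 8: best P0=NH2 P1=-
Op 9: best P0=NH2 P1=NH1
Op 10: best P0=NH2 P1=NH0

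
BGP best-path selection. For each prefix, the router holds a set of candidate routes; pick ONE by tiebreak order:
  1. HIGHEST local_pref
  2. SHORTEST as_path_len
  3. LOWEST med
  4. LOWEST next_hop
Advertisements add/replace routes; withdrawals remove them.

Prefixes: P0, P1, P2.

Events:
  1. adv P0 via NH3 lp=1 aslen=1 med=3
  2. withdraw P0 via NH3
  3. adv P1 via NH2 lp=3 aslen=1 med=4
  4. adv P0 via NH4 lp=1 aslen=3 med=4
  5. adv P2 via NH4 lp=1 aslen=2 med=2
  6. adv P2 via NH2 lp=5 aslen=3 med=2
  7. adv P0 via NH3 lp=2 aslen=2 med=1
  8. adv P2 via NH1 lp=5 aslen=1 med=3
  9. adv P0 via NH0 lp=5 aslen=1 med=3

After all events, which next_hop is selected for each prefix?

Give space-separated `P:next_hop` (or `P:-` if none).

Answer: P0:NH0 P1:NH2 P2:NH1

Derivation:
Op 1: best P0=NH3 P1=- P2=-
Op 2: best P0=- P1=- P2=-
Op 3: best P0=- P1=NH2 P2=-
Op 4: best P0=NH4 P1=NH2 P2=-
Op 5: best P0=NH4 P1=NH2 P2=NH4
Op 6: best P0=NH4 P1=NH2 P2=NH2
Op 7: best P0=NH3 P1=NH2 P2=NH2
Op 8: best P0=NH3 P1=NH2 P2=NH1
Op 9: best P0=NH0 P1=NH2 P2=NH1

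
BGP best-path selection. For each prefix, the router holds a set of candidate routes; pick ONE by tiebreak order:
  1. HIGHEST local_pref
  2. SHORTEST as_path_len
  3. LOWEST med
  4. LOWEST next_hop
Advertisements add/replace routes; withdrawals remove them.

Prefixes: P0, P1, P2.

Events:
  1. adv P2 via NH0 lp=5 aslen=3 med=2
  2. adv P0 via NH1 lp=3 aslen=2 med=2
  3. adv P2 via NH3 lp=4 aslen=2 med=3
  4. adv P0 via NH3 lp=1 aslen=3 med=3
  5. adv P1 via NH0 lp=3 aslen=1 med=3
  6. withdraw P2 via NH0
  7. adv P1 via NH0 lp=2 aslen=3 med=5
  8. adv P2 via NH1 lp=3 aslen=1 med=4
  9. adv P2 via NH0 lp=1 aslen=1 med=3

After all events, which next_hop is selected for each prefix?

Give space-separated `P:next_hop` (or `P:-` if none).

Answer: P0:NH1 P1:NH0 P2:NH3

Derivation:
Op 1: best P0=- P1=- P2=NH0
Op 2: best P0=NH1 P1=- P2=NH0
Op 3: best P0=NH1 P1=- P2=NH0
Op 4: best P0=NH1 P1=- P2=NH0
Op 5: best P0=NH1 P1=NH0 P2=NH0
Op 6: best P0=NH1 P1=NH0 P2=NH3
Op 7: best P0=NH1 P1=NH0 P2=NH3
Op 8: best P0=NH1 P1=NH0 P2=NH3
Op 9: best P0=NH1 P1=NH0 P2=NH3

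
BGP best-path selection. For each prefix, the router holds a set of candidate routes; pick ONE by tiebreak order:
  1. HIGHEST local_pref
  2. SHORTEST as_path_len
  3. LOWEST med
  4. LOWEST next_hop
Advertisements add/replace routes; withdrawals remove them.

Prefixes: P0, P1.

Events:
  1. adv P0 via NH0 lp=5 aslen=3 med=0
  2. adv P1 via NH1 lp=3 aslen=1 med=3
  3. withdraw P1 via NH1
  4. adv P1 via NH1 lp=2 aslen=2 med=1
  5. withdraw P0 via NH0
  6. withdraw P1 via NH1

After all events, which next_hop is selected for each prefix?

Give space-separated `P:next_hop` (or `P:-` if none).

Answer: P0:- P1:-

Derivation:
Op 1: best P0=NH0 P1=-
Op 2: best P0=NH0 P1=NH1
Op 3: best P0=NH0 P1=-
Op 4: best P0=NH0 P1=NH1
Op 5: best P0=- P1=NH1
Op 6: best P0=- P1=-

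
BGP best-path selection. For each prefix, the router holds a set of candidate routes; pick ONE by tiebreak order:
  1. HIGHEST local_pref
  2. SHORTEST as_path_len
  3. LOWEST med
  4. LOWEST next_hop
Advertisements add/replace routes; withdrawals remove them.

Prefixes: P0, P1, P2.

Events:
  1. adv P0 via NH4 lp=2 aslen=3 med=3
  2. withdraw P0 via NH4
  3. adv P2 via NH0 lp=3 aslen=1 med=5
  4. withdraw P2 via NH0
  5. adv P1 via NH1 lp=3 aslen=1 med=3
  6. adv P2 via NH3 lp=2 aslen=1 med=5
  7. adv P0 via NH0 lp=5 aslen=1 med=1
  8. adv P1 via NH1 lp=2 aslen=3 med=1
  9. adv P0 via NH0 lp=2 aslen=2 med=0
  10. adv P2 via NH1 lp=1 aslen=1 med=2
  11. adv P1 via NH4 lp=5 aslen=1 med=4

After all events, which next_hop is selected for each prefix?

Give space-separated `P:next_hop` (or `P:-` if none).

Op 1: best P0=NH4 P1=- P2=-
Op 2: best P0=- P1=- P2=-
Op 3: best P0=- P1=- P2=NH0
Op 4: best P0=- P1=- P2=-
Op 5: best P0=- P1=NH1 P2=-
Op 6: best P0=- P1=NH1 P2=NH3
Op 7: best P0=NH0 P1=NH1 P2=NH3
Op 8: best P0=NH0 P1=NH1 P2=NH3
Op 9: best P0=NH0 P1=NH1 P2=NH3
Op 10: best P0=NH0 P1=NH1 P2=NH3
Op 11: best P0=NH0 P1=NH4 P2=NH3

Answer: P0:NH0 P1:NH4 P2:NH3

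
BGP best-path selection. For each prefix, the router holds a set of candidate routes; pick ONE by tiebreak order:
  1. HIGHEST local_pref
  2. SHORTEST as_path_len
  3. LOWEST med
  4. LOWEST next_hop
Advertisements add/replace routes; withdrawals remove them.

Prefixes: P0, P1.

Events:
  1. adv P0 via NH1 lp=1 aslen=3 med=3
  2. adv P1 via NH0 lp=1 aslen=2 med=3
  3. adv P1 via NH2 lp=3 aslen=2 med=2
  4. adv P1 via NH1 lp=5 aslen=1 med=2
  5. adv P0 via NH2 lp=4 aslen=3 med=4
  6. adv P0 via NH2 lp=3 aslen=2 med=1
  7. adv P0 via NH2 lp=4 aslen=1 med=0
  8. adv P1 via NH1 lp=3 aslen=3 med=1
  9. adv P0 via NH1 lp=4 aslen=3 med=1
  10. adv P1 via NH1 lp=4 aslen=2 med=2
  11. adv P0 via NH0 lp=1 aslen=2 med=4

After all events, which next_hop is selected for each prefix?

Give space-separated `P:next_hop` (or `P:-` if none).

Answer: P0:NH2 P1:NH1

Derivation:
Op 1: best P0=NH1 P1=-
Op 2: best P0=NH1 P1=NH0
Op 3: best P0=NH1 P1=NH2
Op 4: best P0=NH1 P1=NH1
Op 5: best P0=NH2 P1=NH1
Op 6: best P0=NH2 P1=NH1
Op 7: best P0=NH2 P1=NH1
Op 8: best P0=NH2 P1=NH2
Op 9: best P0=NH2 P1=NH2
Op 10: best P0=NH2 P1=NH1
Op 11: best P0=NH2 P1=NH1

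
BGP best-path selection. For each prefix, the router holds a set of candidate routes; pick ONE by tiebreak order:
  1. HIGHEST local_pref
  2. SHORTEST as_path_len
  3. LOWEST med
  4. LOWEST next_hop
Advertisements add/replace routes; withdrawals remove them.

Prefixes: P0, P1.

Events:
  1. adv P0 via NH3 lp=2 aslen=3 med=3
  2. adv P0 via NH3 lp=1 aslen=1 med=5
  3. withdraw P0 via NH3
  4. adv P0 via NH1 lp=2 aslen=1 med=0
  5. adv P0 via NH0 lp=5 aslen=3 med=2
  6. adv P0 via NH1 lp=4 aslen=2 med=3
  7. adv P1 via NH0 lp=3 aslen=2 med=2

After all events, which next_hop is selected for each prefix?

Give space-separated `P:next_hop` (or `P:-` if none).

Answer: P0:NH0 P1:NH0

Derivation:
Op 1: best P0=NH3 P1=-
Op 2: best P0=NH3 P1=-
Op 3: best P0=- P1=-
Op 4: best P0=NH1 P1=-
Op 5: best P0=NH0 P1=-
Op 6: best P0=NH0 P1=-
Op 7: best P0=NH0 P1=NH0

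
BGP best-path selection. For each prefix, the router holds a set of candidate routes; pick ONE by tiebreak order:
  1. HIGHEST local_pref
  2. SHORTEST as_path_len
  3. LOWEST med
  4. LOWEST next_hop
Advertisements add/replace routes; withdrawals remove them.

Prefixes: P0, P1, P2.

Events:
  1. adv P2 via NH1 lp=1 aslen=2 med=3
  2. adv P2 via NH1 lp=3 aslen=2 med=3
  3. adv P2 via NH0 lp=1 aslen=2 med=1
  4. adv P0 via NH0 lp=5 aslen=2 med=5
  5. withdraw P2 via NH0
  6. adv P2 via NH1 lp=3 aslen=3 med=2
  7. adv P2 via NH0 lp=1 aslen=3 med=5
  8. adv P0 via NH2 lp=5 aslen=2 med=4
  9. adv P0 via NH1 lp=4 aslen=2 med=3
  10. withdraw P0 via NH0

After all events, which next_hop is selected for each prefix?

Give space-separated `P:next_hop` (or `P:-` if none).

Answer: P0:NH2 P1:- P2:NH1

Derivation:
Op 1: best P0=- P1=- P2=NH1
Op 2: best P0=- P1=- P2=NH1
Op 3: best P0=- P1=- P2=NH1
Op 4: best P0=NH0 P1=- P2=NH1
Op 5: best P0=NH0 P1=- P2=NH1
Op 6: best P0=NH0 P1=- P2=NH1
Op 7: best P0=NH0 P1=- P2=NH1
Op 8: best P0=NH2 P1=- P2=NH1
Op 9: best P0=NH2 P1=- P2=NH1
Op 10: best P0=NH2 P1=- P2=NH1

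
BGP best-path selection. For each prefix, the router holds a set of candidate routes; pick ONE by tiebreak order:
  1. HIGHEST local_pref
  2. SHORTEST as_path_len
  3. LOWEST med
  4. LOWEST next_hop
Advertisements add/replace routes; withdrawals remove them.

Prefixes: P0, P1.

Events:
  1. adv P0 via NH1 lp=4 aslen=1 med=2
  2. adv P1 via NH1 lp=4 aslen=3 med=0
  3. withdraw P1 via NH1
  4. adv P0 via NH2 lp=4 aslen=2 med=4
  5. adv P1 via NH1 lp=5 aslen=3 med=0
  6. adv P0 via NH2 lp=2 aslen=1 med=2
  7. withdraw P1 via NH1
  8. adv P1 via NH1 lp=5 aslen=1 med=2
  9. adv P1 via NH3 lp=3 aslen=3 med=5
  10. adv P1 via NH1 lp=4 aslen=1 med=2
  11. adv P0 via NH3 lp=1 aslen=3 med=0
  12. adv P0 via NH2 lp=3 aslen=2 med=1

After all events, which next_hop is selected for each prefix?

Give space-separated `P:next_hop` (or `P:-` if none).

Answer: P0:NH1 P1:NH1

Derivation:
Op 1: best P0=NH1 P1=-
Op 2: best P0=NH1 P1=NH1
Op 3: best P0=NH1 P1=-
Op 4: best P0=NH1 P1=-
Op 5: best P0=NH1 P1=NH1
Op 6: best P0=NH1 P1=NH1
Op 7: best P0=NH1 P1=-
Op 8: best P0=NH1 P1=NH1
Op 9: best P0=NH1 P1=NH1
Op 10: best P0=NH1 P1=NH1
Op 11: best P0=NH1 P1=NH1
Op 12: best P0=NH1 P1=NH1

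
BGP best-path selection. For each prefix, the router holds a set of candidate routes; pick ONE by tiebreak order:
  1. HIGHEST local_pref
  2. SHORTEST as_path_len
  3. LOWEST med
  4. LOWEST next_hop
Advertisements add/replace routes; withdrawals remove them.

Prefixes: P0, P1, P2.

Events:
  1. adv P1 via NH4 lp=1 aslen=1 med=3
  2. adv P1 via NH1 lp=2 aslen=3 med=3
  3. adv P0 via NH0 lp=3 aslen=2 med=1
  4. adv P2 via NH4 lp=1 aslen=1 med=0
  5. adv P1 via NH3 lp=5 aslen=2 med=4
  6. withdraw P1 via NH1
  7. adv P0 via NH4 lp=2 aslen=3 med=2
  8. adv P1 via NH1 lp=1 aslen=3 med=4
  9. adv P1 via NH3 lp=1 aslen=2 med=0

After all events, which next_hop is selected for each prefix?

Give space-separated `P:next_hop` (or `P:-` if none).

Op 1: best P0=- P1=NH4 P2=-
Op 2: best P0=- P1=NH1 P2=-
Op 3: best P0=NH0 P1=NH1 P2=-
Op 4: best P0=NH0 P1=NH1 P2=NH4
Op 5: best P0=NH0 P1=NH3 P2=NH4
Op 6: best P0=NH0 P1=NH3 P2=NH4
Op 7: best P0=NH0 P1=NH3 P2=NH4
Op 8: best P0=NH0 P1=NH3 P2=NH4
Op 9: best P0=NH0 P1=NH4 P2=NH4

Answer: P0:NH0 P1:NH4 P2:NH4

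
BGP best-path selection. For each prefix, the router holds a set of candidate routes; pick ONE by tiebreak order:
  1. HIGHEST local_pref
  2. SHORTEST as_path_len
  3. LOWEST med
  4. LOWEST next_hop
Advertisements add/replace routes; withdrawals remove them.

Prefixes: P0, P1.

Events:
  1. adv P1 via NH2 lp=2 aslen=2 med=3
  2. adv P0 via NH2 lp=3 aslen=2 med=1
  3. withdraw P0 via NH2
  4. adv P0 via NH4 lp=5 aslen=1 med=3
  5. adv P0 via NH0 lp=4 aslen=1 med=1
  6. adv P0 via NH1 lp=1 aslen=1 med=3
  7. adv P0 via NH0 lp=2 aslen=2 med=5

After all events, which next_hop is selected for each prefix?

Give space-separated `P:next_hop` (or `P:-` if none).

Op 1: best P0=- P1=NH2
Op 2: best P0=NH2 P1=NH2
Op 3: best P0=- P1=NH2
Op 4: best P0=NH4 P1=NH2
Op 5: best P0=NH4 P1=NH2
Op 6: best P0=NH4 P1=NH2
Op 7: best P0=NH4 P1=NH2

Answer: P0:NH4 P1:NH2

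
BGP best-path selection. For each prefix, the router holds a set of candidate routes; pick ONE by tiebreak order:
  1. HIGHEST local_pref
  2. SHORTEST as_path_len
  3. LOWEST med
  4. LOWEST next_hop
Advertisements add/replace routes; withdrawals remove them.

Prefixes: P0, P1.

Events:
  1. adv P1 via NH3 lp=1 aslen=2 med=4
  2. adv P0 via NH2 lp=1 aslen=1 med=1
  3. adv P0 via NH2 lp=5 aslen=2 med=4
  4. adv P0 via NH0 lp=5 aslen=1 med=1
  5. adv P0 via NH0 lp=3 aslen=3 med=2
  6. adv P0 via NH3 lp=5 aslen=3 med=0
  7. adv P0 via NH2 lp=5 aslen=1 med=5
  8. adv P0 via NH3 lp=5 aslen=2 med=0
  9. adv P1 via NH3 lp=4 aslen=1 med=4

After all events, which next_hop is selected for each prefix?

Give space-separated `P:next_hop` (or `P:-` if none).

Answer: P0:NH2 P1:NH3

Derivation:
Op 1: best P0=- P1=NH3
Op 2: best P0=NH2 P1=NH3
Op 3: best P0=NH2 P1=NH3
Op 4: best P0=NH0 P1=NH3
Op 5: best P0=NH2 P1=NH3
Op 6: best P0=NH2 P1=NH3
Op 7: best P0=NH2 P1=NH3
Op 8: best P0=NH2 P1=NH3
Op 9: best P0=NH2 P1=NH3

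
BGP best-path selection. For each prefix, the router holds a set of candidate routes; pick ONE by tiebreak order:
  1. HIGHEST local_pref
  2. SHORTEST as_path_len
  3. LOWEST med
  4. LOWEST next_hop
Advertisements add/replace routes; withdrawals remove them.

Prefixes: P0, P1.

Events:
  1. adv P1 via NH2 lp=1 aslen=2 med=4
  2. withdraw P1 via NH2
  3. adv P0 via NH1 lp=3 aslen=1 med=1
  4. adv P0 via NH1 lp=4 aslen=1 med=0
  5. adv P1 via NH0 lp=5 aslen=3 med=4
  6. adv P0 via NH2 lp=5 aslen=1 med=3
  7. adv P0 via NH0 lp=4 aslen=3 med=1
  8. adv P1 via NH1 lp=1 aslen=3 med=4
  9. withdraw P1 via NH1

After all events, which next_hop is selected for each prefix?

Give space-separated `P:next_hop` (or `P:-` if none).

Op 1: best P0=- P1=NH2
Op 2: best P0=- P1=-
Op 3: best P0=NH1 P1=-
Op 4: best P0=NH1 P1=-
Op 5: best P0=NH1 P1=NH0
Op 6: best P0=NH2 P1=NH0
Op 7: best P0=NH2 P1=NH0
Op 8: best P0=NH2 P1=NH0
Op 9: best P0=NH2 P1=NH0

Answer: P0:NH2 P1:NH0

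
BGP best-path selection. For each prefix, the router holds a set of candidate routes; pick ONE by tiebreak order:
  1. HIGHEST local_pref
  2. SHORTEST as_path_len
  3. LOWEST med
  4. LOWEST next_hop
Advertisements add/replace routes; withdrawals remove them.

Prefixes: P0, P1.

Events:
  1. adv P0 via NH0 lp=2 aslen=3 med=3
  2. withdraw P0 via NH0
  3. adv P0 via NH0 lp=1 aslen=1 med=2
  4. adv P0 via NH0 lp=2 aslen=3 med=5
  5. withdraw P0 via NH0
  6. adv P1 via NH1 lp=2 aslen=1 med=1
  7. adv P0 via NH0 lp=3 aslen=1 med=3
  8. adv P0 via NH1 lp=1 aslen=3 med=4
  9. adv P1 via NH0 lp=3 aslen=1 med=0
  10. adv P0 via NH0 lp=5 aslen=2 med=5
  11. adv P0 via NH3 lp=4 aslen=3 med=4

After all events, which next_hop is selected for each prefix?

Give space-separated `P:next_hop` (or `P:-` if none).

Answer: P0:NH0 P1:NH0

Derivation:
Op 1: best P0=NH0 P1=-
Op 2: best P0=- P1=-
Op 3: best P0=NH0 P1=-
Op 4: best P0=NH0 P1=-
Op 5: best P0=- P1=-
Op 6: best P0=- P1=NH1
Op 7: best P0=NH0 P1=NH1
Op 8: best P0=NH0 P1=NH1
Op 9: best P0=NH0 P1=NH0
Op 10: best P0=NH0 P1=NH0
Op 11: best P0=NH0 P1=NH0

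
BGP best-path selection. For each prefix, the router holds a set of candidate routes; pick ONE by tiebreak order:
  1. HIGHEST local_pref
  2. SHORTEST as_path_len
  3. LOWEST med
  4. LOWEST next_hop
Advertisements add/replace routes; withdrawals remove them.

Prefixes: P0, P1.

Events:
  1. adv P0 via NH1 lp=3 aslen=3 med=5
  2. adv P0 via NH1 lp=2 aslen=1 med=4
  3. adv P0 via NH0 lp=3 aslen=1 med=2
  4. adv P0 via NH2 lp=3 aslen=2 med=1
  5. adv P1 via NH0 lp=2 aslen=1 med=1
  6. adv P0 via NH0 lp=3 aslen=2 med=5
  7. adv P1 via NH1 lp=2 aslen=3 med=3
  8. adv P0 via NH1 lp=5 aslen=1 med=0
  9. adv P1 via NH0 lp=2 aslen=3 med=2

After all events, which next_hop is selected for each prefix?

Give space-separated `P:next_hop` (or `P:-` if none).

Op 1: best P0=NH1 P1=-
Op 2: best P0=NH1 P1=-
Op 3: best P0=NH0 P1=-
Op 4: best P0=NH0 P1=-
Op 5: best P0=NH0 P1=NH0
Op 6: best P0=NH2 P1=NH0
Op 7: best P0=NH2 P1=NH0
Op 8: best P0=NH1 P1=NH0
Op 9: best P0=NH1 P1=NH0

Answer: P0:NH1 P1:NH0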